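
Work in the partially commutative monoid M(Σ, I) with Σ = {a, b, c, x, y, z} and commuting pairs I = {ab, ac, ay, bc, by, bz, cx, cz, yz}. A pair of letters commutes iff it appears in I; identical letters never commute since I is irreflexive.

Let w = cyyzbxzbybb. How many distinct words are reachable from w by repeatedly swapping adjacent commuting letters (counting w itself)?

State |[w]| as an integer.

400

#0=c has no predecessor
#1=y depends on [0:c]
#2=y depends on [1:y]
#3=z has no predecessor
#4=b has no predecessor
#5=x depends on [2:y, 3:z, 4:b]
#6=z depends on [5:x]
#7=b depends on [5:x]
#8=y depends on [5:x]
#9=b depends on [7:b]
#10=b depends on [9:b]
sources: [0:c, 3:z, 4:b]
N(rest) = Σ N(rest − s) over sources s of rest; N(one piece) = 1:
  size 1 → [6]=1  [8]=1  [10]=1
  size 2 → [6,8]=2  [6,10]=2  [8,10]=2  [9,10]=1
  size 3 → [6,8,10]=6  [6,9,10]=3  [7,9,10]=1  [8,9,10]=3
  size 4 → [6,7,9,10]=4  [6,8,9,10]=12  [7,8,9,10]=4
  size 5 → [6,7,8,9,10]=20
  size 6 → [5,6,7,8,9,10]=20
  size 7 → [2,5,6,7,8,9,10]=20  [3,5,6,7,8,9,10]=20  [4,5,6,7,8,9,10]=20
  size 8 → [1,2,5,6,7,8,9,10]=20  [2,3,5,6,7,8,9,10]=40  [2,4,5,6,7,8,9,10]=40  [3,4,5,6,7,8,9,10]=40
  size 9 → [0,1,2,5,6,7,8,9,10]=20  [1,2,3,5,6,7,8,9,10]=60  [1,2,4,5,6,7,8,9,10]=60  [2,3,4,5,6,7,8,9,10]=120
  first=0(c) contributes 240
  first=3(z) contributes 80
  first=4(b) contributes 80
|[w]| = 400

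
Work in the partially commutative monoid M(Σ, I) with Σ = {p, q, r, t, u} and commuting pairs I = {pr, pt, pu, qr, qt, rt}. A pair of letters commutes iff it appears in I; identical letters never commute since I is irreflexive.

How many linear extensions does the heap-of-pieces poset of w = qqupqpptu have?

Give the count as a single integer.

piece 0:q — minimal
piece 1:q rests on {0:q}
piece 2:u rests on {1:q}
piece 3:p rests on {1:q}
piece 4:q rests on {2:u, 3:p}
piece 5:p rests on {4:q}
piece 6:p rests on {5:p}
piece 7:t rests on {2:u}
piece 8:u rests on {4:q, 7:t}
minimal pieces: {0:q}
ways to finish when only these pieces remain (= sum over removing one remaining piece with nothing left below it):
  1 left: {6}→1  {8}→1
  2 left: {5,6}→1  {6,8}→2  {7,8}→1
  3 left: {5,6,8}→3  {6,7,8}→3
  4 left: {4,5,6,8}→3  {5,6,7,8}→6
  5 left: {3,4,5,6,8}→3  {4,5,6,7,8}→9
  6 left: {2,4,5,6,7,8}→9  {3,4,5,6,7,8}→12
  7 left: {2,3,4,5,6,7,8}→21
  placing 0:q first → 21 extensions

21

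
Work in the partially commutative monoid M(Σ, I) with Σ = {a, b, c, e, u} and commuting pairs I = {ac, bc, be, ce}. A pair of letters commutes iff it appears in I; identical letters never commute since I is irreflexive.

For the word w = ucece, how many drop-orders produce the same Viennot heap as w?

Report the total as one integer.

#0=u has no predecessor
#1=c depends on [0:u]
#2=e depends on [0:u]
#3=c depends on [1:c]
#4=e depends on [2:e]
sources: [0:u]
N(rest) = Σ N(rest − s) over sources s of rest; N(one piece) = 1:
  size 1 → [3]=1  [4]=1
  size 2 → [1,3]=1  [2,4]=1  [3,4]=2
  size 3 → [1,3,4]=3  [2,3,4]=3
  first=0(u) contributes 6

6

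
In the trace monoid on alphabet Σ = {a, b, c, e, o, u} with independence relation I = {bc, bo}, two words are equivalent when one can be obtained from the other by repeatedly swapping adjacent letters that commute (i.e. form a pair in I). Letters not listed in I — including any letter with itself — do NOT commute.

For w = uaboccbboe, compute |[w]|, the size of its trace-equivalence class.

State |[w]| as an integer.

35

piece 0:u — minimal
piece 1:a rests on {0:u}
piece 2:b rests on {1:a}
piece 3:o rests on {1:a}
piece 4:c rests on {3:o}
piece 5:c rests on {4:c}
piece 6:b rests on {2:b}
piece 7:b rests on {6:b}
piece 8:o rests on {5:c}
piece 9:e rests on {7:b, 8:o}
minimal pieces: {0:u}
ways to finish when only these pieces remain (= sum over removing one remaining piece with nothing left below it):
  1 left: {9}→1
  2 left: {7,9}→1  {8,9}→1
  3 left: {5,8,9}→1  {6,7,9}→1  {7,8,9}→2
  4 left: {2,6,7,9}→1  {4,5,8,9}→1  {5,7,8,9}→3  {6,7,8,9}→3
  5 left: {2,6,7,8,9}→4  {3,4,5,8,9}→1  {4,5,7,8,9}→4  {5,6,7,8,9}→6
  6 left: {2,5,6,7,8,9}→10  {3,4,5,7,8,9}→5  {4,5,6,7,8,9}→10
  7 left: {2,4,5,6,7,8,9}→20  {3,4,5,6,7,8,9}→15
  8 left: {2,3,4,5,6,7,8,9}→35
  placing 0:u first → 35 extensions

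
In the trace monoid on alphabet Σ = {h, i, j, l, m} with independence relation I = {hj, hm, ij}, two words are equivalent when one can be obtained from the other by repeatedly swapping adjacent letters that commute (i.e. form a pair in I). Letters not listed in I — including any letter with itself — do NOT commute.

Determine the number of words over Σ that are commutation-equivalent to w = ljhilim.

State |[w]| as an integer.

3

#0=l has no predecessor
#1=j depends on [0:l]
#2=h depends on [0:l]
#3=i depends on [2:h]
#4=l depends on [1:j, 3:i]
#5=i depends on [4:l]
#6=m depends on [5:i]
sources: [0:l]
N(rest) = Σ N(rest − s) over sources s of rest; N(one piece) = 1:
  size 1 → [6]=1
  size 2 → [5,6]=1
  size 3 → [4,5,6]=1
  size 4 → [1,4,5,6]=1  [3,4,5,6]=1
  size 5 → [1,3,4,5,6]=2  [2,3,4,5,6]=1
  first=0(l) contributes 3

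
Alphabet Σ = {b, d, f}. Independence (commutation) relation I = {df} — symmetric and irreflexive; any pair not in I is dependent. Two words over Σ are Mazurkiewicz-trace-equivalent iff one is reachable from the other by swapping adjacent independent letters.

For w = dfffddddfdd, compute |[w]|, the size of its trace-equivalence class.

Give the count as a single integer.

330

#0=d has no predecessor
#1=f has no predecessor
#2=f depends on [1:f]
#3=f depends on [2:f]
#4=d depends on [0:d]
#5=d depends on [4:d]
#6=d depends on [5:d]
#7=d depends on [6:d]
#8=f depends on [3:f]
#9=d depends on [7:d]
#10=d depends on [9:d]
sources: [0:d, 1:f]
N(rest) = Σ N(rest − s) over sources s of rest; N(one piece) = 1:
  size 1 → [8]=1  [10]=1
  size 2 → [3,8]=1  [8,10]=2  [9,10]=1
  size 3 → [2,3,8]=1  [3,8,10]=3  [7,9,10]=1  [8,9,10]=3
  size 4 → [1,2,3,8]=1  [2,3,8,10]=4  [3,8,9,10]=6  [6,7,9,10]=1  [7,8,9,10]=4
  size 5 → [1,2,3,8,10]=5  [2,3,8,9,10]=10  [3,7,8,9,10]=10  [5,6,7,9,10]=1  [6,7,8,9,10]=5
  size 6 → [1,2,3,8,9,10]=15  [2,3,7,8,9,10]=20  [3,6,7,8,9,10]=15  [4,5,6,7,9,10]=1  [5,6,7,8,9,10]=6
  size 7 → [0,4,5,6,7,9,10]=1  [1,2,3,7,8,9,10]=35  [2,3,6,7,8,9,10]=35  [3,5,6,7,8,9,10]=21  [4,5,6,7,8,9,10]=7
  size 8 → [0,4,5,6,7,8,9,10]=8  [1,2,3,6,7,8,9,10]=70  [2,3,5,6,7,8,9,10]=56  [3,4,5,6,7,8,9,10]=28
  size 9 → [0,3,4,5,6,7,8,9,10]=36  [1,2,3,5,6,7,8,9,10]=126  [2,3,4,5,6,7,8,9,10]=84
  first=0(d) contributes 210
  first=1(f) contributes 120
|[w]| = 330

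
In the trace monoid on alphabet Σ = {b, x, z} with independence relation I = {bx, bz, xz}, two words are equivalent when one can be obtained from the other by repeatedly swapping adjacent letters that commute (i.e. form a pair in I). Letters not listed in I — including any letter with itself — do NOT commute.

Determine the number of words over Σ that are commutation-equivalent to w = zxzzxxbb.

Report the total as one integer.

#0=z has no predecessor
#1=x has no predecessor
#2=z depends on [0:z]
#3=z depends on [2:z]
#4=x depends on [1:x]
#5=x depends on [4:x]
#6=b has no predecessor
#7=b depends on [6:b]
sources: [0:z, 1:x, 6:b]
N(rest) = Σ N(rest − s) over sources s of rest; N(one piece) = 1:
  size 1 → [3]=1  [5]=1  [7]=1
  size 2 → [2,3]=1  [3,5]=2  [3,7]=2  [4,5]=1  [5,7]=2  [6,7]=1
  size 3 → [0,2,3]=1  [1,4,5]=1  [2,3,5]=3  [2,3,7]=3  [3,4,5]=3  [3,5,7]=6  [3,6,7]=3  [4,5,7]=3  [5,6,7]=3
  size 4 → [0,2,3,5]=4  [0,2,3,7]=4  [1,3,4,5]=4  [1,4,5,7]=4  [2,3,4,5]=6  [2,3,5,7]=12  [2,3,6,7]=6  [3,4,5,7]=12  [3,5,6,7]=12  [4,5,6,7]=6
  size 5 → [0,2,3,4,5]=10  [0,2,3,5,7]=20  [0,2,3,6,7]=10  [1,2,3,4,5]=10  [1,3,4,5,7]=20  [1,4,5,6,7]=10  [2,3,4,5,7]=30  [2,3,5,6,7]=30  [3,4,5,6,7]=30
  size 6 → [0,1,2,3,4,5]=20  [0,2,3,4,5,7]=60  [0,2,3,5,6,7]=60  [1,2,3,4,5,7]=60  [1,3,4,5,6,7]=60  [2,3,4,5,6,7]=90
  first=0(z) contributes 210
  first=1(x) contributes 210
  first=6(b) contributes 140
|[w]| = 560

560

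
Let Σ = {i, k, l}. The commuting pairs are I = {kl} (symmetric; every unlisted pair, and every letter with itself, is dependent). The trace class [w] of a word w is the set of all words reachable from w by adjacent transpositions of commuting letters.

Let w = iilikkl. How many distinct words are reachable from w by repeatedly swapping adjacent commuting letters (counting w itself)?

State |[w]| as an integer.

0(i) covers ∅
1(i) covers 0:i
2(l) covers 1:i
3(i) covers 2:l
4(k) covers 3:i
5(k) covers 4:k
6(l) covers 3:i
floor of heap: 0:i
completions by unplaced set U, small U first (add the entries for U minus each lowest piece of U):
  |U|=1: {5}:1  {6}:1
  |U|=2: {4,5}:1  {5,6}:2
  |U|=3: {4,5,6}:3
  |U|=4: {3,4,5,6}:3
  |U|=5: {2,3,4,5,6}:3
  start at 0(i): 3

3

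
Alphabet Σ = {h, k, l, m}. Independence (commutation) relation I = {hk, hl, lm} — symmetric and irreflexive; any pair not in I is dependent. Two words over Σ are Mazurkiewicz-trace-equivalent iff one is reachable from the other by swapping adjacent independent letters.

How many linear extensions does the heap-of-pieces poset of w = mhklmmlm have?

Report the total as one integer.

25

#0=m has no predecessor
#1=h depends on [0:m]
#2=k depends on [0:m]
#3=l depends on [2:k]
#4=m depends on [1:h, 2:k]
#5=m depends on [4:m]
#6=l depends on [3:l]
#7=m depends on [5:m]
sources: [0:m]
N(rest) = Σ N(rest − s) over sources s of rest; N(one piece) = 1:
  size 1 → [6]=1  [7]=1
  size 2 → [3,6]=1  [5,7]=1  [6,7]=2
  size 3 → [3,6,7]=3  [4,5,7]=1  [5,6,7]=3
  size 4 → [1,4,5,7]=1  [3,5,6,7]=6  [4,5,6,7]=4
  size 5 → [1,4,5,6,7]=5  [3,4,5,6,7]=10
  size 6 → [1,3,4,5,6,7]=15  [2,3,4,5,6,7]=10
  first=0(m) contributes 25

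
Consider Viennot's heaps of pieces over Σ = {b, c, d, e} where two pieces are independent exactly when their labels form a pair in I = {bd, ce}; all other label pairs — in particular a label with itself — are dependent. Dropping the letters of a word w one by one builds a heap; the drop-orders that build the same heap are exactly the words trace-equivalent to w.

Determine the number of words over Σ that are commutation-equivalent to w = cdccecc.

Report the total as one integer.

piece 0:c — minimal
piece 1:d rests on {0:c}
piece 2:c rests on {1:d}
piece 3:c rests on {2:c}
piece 4:e rests on {1:d}
piece 5:c rests on {3:c}
piece 6:c rests on {5:c}
minimal pieces: {0:c}
ways to finish when only these pieces remain (= sum over removing one remaining piece with nothing left below it):
  1 left: {4}→1  {6}→1
  2 left: {4,6}→2  {5,6}→1
  3 left: {3,5,6}→1  {4,5,6}→3
  4 left: {2,3,5,6}→1  {3,4,5,6}→4
  5 left: {2,3,4,5,6}→5
  placing 0:c first → 5 extensions

5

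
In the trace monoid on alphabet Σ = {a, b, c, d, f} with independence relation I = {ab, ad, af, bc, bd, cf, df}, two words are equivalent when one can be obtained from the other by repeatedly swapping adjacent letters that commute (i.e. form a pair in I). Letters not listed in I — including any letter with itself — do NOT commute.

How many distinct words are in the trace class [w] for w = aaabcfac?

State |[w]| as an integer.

drop 0:a onto floor
drop 1:a onto {0:a}
drop 2:a onto {1:a}
drop 3:b onto floor
drop 4:c onto {2:a}
drop 5:f onto {3:b}
drop 6:a onto {4:c}
drop 7:c onto {6:a}
ground layer = {0:a, 3:b}
drop-orders for the pieces not yet dropped (sum over which currently-grounded one goes next):
  1 to go: {5} 1  {7} 1
  2 to go: {3,5} 1  {5,7} 2  {6,7} 1
  3 to go: {3,5,7} 3  {4,6,7} 1  {5,6,7} 3
  4 to go: {2,4,6,7} 1  {3,5,6,7} 6  {4,5,6,7} 4
  5 to go: {1,2,4,6,7} 1  {2,4,5,6,7} 5  {3,4,5,6,7} 10
  6 to go: {0,1,2,4,6,7} 1  {1,2,4,5,6,7} 6  {2,3,4,5,6,7} 15
  if 0:a drops first: 21 orders
  if 3:b drops first: 7 orders
heap linearizations: 28

28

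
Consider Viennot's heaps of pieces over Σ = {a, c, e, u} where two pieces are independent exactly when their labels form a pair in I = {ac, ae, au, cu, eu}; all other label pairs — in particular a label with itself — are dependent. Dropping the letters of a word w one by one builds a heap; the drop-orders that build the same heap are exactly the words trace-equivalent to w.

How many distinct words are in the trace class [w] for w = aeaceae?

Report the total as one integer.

35

piece 0:a — minimal
piece 1:e — minimal
piece 2:a rests on {0:a}
piece 3:c rests on {1:e}
piece 4:e rests on {3:c}
piece 5:a rests on {2:a}
piece 6:e rests on {4:e}
minimal pieces: {0:a, 1:e}
ways to finish when only these pieces remain (= sum over removing one remaining piece with nothing left below it):
  1 left: {5}→1  {6}→1
  2 left: {2,5}→1  {4,6}→1  {5,6}→2
  3 left: {0,2,5}→1  {2,5,6}→3  {3,4,6}→1  {4,5,6}→3
  4 left: {0,2,5,6}→4  {1,3,4,6}→1  {2,4,5,6}→6  {3,4,5,6}→4
  5 left: {0,2,4,5,6}→10  {1,3,4,5,6}→5  {2,3,4,5,6}→10
  placing 0:a first → 15 extensions
  placing 1:e first → 20 extensions
total linear extensions = 35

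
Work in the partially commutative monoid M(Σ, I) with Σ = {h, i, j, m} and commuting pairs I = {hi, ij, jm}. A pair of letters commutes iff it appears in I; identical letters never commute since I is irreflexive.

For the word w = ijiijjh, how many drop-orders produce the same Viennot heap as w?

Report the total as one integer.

drop 0:i onto floor
drop 1:j onto floor
drop 2:i onto {0:i}
drop 3:i onto {2:i}
drop 4:j onto {1:j}
drop 5:j onto {4:j}
drop 6:h onto {5:j}
ground layer = {0:i, 1:j}
drop-orders for the pieces not yet dropped (sum over which currently-grounded one goes next):
  1 to go: {3} 1  {6} 1
  2 to go: {2,3} 1  {3,6} 2  {5,6} 1
  3 to go: {0,2,3} 1  {2,3,6} 3  {3,5,6} 3  {4,5,6} 1
  4 to go: {0,2,3,6} 4  {1,4,5,6} 1  {2,3,5,6} 6  {3,4,5,6} 4
  5 to go: {0,2,3,5,6} 10  {1,3,4,5,6} 5  {2,3,4,5,6} 10
  if 0:i drops first: 15 orders
  if 1:j drops first: 20 orders
heap linearizations: 35

35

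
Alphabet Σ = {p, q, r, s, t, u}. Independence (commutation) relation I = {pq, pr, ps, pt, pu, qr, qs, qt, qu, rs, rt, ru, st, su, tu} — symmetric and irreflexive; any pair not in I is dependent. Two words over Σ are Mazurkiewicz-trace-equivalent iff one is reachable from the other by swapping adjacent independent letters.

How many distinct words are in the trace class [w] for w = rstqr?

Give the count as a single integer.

60

0(r) covers ∅
1(s) covers ∅
2(t) covers ∅
3(q) covers ∅
4(r) covers 0:r
floor of heap: 0:r, 1:s, 2:t, 3:q
completions by unplaced set U, small U first (add the entries for U minus each lowest piece of U):
  |U|=1: {1}:1  {2}:1  {3}:1  {4}:1
  |U|=2: {0,4}:1  {1,2}:2  {1,3}:2  {1,4}:2  {2,3}:2  {2,4}:2  {3,4}:2
  |U|=3: {0,1,4}:3  {0,2,4}:3  {0,3,4}:3  {1,2,3}:6  {1,2,4}:6  {1,3,4}:6  {2,3,4}:6
  start at 0(r): 24
  start at 1(s): 12
  start at 2(t): 12
  start at 3(q): 12
sum over floor = 60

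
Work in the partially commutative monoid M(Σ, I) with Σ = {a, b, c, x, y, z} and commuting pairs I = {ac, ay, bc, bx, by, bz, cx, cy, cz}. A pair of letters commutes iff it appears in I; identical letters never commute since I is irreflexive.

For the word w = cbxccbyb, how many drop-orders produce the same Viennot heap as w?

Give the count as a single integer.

#0=c has no predecessor
#1=b has no predecessor
#2=x has no predecessor
#3=c depends on [0:c]
#4=c depends on [3:c]
#5=b depends on [1:b]
#6=y depends on [2:x]
#7=b depends on [5:b]
sources: [0:c, 1:b, 2:x]
N(rest) = Σ N(rest − s) over sources s of rest; N(one piece) = 1:
  size 1 → [4]=1  [6]=1  [7]=1
  size 2 → [2,6]=1  [3,4]=1  [4,6]=2  [4,7]=2  [5,7]=1  [6,7]=2
  size 3 → [0,3,4]=1  [1,5,7]=1  [2,4,6]=3  [2,6,7]=3  [3,4,6]=3  [3,4,7]=3  [4,5,7]=3  [4,6,7]=6  [5,6,7]=3
  size 4 → [0,3,4,6]=4  [0,3,4,7]=4  [1,4,5,7]=4  [1,5,6,7]=4  [2,3,4,6]=6  [2,4,6,7]=12  [2,5,6,7]=6  [3,4,5,7]=6  [3,4,6,7]=12  [4,5,6,7]=12
  size 5 → [0,2,3,4,6]=10  [0,3,4,5,7]=10  [0,3,4,6,7]=20  [1,2,5,6,7]=10  [1,3,4,5,7]=10  [1,4,5,6,7]=20  [2,3,4,6,7]=30  [2,4,5,6,7]=30  [3,4,5,6,7]=30
  size 6 → [0,1,3,4,5,7]=20  [0,2,3,4,6,7]=60  [0,3,4,5,6,7]=60  [1,2,4,5,6,7]=60  [1,3,4,5,6,7]=60  [2,3,4,5,6,7]=90
  first=0(c) contributes 210
  first=1(b) contributes 210
  first=2(x) contributes 140
|[w]| = 560

560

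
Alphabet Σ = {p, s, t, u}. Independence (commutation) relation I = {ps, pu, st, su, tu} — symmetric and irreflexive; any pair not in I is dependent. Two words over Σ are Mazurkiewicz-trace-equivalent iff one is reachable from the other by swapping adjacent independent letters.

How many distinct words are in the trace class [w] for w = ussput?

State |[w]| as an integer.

0(u) covers ∅
1(s) covers ∅
2(s) covers 1:s
3(p) covers ∅
4(u) covers 0:u
5(t) covers 3:p
floor of heap: 0:u, 1:s, 3:p
completions by unplaced set U, small U first (add the entries for U minus each lowest piece of U):
  |U|=1: {2}:1  {4}:1  {5}:1
  |U|=2: {0,4}:1  {1,2}:1  {2,4}:2  {2,5}:2  {3,5}:1  {4,5}:2
  |U|=3: {0,2,4}:3  {0,4,5}:3  {1,2,4}:3  {1,2,5}:3  {2,3,5}:3  {2,4,5}:6  {3,4,5}:3
  |U|=4: {0,1,2,4}:6  {0,2,4,5}:12  {0,3,4,5}:6  {1,2,3,5}:6  {1,2,4,5}:12  {2,3,4,5}:12
  start at 0(u): 30
  start at 1(s): 30
  start at 3(p): 30
sum over floor = 90

90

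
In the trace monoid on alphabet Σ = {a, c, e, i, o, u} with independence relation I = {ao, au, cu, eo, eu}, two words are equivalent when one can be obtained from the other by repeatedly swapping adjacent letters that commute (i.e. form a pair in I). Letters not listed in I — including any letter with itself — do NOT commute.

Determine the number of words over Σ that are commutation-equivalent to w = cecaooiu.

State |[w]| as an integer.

0(c) covers ∅
1(e) covers 0:c
2(c) covers 1:e
3(a) covers 2:c
4(o) covers 2:c
5(o) covers 4:o
6(i) covers 3:a, 5:o
7(u) covers 6:i
floor of heap: 0:c
completions by unplaced set U, small U first (add the entries for U minus each lowest piece of U):
  |U|=1: {7}:1
  |U|=2: {6,7}:1
  |U|=3: {3,6,7}:1  {5,6,7}:1
  |U|=4: {3,5,6,7}:2  {4,5,6,7}:1
  |U|=5: {3,4,5,6,7}:3
  |U|=6: {2,3,4,5,6,7}:3
  start at 0(c): 3

3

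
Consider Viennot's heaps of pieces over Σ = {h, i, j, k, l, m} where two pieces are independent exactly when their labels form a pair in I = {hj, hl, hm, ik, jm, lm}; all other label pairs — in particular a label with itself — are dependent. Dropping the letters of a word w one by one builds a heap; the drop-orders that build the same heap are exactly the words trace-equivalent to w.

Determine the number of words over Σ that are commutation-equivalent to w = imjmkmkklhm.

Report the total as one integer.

18

0(i) covers ∅
1(m) covers 0:i
2(j) covers 0:i
3(m) covers 1:m
4(k) covers 2:j, 3:m
5(m) covers 4:k
6(k) covers 5:m
7(k) covers 6:k
8(l) covers 7:k
9(h) covers 7:k
10(m) covers 7:k
floor of heap: 0:i
completions by unplaced set U, small U first (add the entries for U minus each lowest piece of U):
  |U|=1: {8}:1  {9}:1  {10}:1
  |U|=2: {8,9}:2  {8,10}:2  {9,10}:2
  |U|=3: {8,9,10}:6
  |U|=4: {7,8,9,10}:6
  |U|=5: {6,7,8,9,10}:6
  |U|=6: {5,6,7,8,9,10}:6
  |U|=7: {4,5,6,7,8,9,10}:6
  |U|=8: {2,4,5,6,7,8,9,10}:6  {3,4,5,6,7,8,9,10}:6
  |U|=9: {1,3,4,5,6,7,8,9,10}:6  {2,3,4,5,6,7,8,9,10}:12
  start at 0(i): 18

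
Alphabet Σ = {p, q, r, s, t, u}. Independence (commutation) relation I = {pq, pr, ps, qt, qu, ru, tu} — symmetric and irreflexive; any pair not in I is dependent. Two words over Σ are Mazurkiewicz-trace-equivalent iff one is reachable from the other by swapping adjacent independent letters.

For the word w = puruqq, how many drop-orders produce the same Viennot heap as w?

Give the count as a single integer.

20

#0=p has no predecessor
#1=u depends on [0:p]
#2=r has no predecessor
#3=u depends on [1:u]
#4=q depends on [2:r]
#5=q depends on [4:q]
sources: [0:p, 2:r]
N(rest) = Σ N(rest − s) over sources s of rest; N(one piece) = 1:
  size 1 → [3]=1  [5]=1
  size 2 → [1,3]=1  [3,5]=2  [4,5]=1
  size 3 → [0,1,3]=1  [1,3,5]=3  [2,4,5]=1  [3,4,5]=3
  size 4 → [0,1,3,5]=4  [1,3,4,5]=6  [2,3,4,5]=4
  first=0(p) contributes 10
  first=2(r) contributes 10
|[w]| = 20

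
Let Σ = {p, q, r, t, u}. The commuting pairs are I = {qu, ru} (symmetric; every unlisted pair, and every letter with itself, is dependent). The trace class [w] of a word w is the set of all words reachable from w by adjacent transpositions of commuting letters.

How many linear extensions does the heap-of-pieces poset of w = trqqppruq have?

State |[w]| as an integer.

3

0(t) covers ∅
1(r) covers 0:t
2(q) covers 1:r
3(q) covers 2:q
4(p) covers 3:q
5(p) covers 4:p
6(r) covers 5:p
7(u) covers 5:p
8(q) covers 6:r
floor of heap: 0:t
completions by unplaced set U, small U first (add the entries for U minus each lowest piece of U):
  |U|=1: {7}:1  {8}:1
  |U|=2: {6,8}:1  {7,8}:2
  |U|=3: {6,7,8}:3
  |U|=4: {5,6,7,8}:3
  |U|=5: {4,5,6,7,8}:3
  |U|=6: {3,4,5,6,7,8}:3
  |U|=7: {2,3,4,5,6,7,8}:3
  start at 0(t): 3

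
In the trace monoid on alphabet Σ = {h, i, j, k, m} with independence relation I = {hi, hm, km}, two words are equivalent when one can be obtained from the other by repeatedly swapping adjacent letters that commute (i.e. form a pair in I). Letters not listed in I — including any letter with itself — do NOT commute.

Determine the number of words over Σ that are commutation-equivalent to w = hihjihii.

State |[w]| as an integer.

0(h) covers ∅
1(i) covers ∅
2(h) covers 0:h
3(j) covers 1:i, 2:h
4(i) covers 3:j
5(h) covers 3:j
6(i) covers 4:i
7(i) covers 6:i
floor of heap: 0:h, 1:i
completions by unplaced set U, small U first (add the entries for U minus each lowest piece of U):
  |U|=1: {5}:1  {7}:1
  |U|=2: {5,7}:2  {6,7}:1
  |U|=3: {4,6,7}:1  {5,6,7}:3
  |U|=4: {4,5,6,7}:4
  |U|=5: {3,4,5,6,7}:4
  |U|=6: {1,3,4,5,6,7}:4  {2,3,4,5,6,7}:4
  start at 0(h): 8
  start at 1(i): 4
sum over floor = 12

12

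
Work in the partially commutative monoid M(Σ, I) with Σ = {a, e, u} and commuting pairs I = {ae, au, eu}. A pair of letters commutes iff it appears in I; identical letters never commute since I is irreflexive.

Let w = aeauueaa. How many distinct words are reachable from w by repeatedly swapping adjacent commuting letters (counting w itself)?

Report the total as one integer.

420

piece 0:a — minimal
piece 1:e — minimal
piece 2:a rests on {0:a}
piece 3:u — minimal
piece 4:u rests on {3:u}
piece 5:e rests on {1:e}
piece 6:a rests on {2:a}
piece 7:a rests on {6:a}
minimal pieces: {0:a, 1:e, 3:u}
ways to finish when only these pieces remain (= sum over removing one remaining piece with nothing left below it):
  1 left: {4}→1  {5}→1  {7}→1
  2 left: {1,5}→1  {3,4}→1  {4,5}→2  {4,7}→2  {5,7}→2  {6,7}→1
  3 left: {1,4,5}→3  {1,5,7}→3  {2,6,7}→1  {3,4,5}→3  {3,4,7}→3  {4,5,7}→6  {4,6,7}→3  {5,6,7}→3
  4 left: {0,2,6,7}→1  {1,3,4,5}→6  {1,4,5,7}→12  {1,5,6,7}→6  {2,4,6,7}→4  {2,5,6,7}→4  {3,4,5,7}→12  {3,4,6,7}→6  {4,5,6,7}→12
  5 left: {0,2,4,6,7}→5  {0,2,5,6,7}→5  {1,2,5,6,7}→10  {1,3,4,5,7}→30  {1,4,5,6,7}→30  {2,3,4,6,7}→10  {2,4,5,6,7}→20  {3,4,5,6,7}→30
  6 left: {0,1,2,5,6,7}→15  {0,2,3,4,6,7}→15  {0,2,4,5,6,7}→30  {1,2,4,5,6,7}→60  {1,3,4,5,6,7}→90  {2,3,4,5,6,7}→60
  placing 0:a first → 210 extensions
  placing 1:e first → 105 extensions
  placing 3:u first → 105 extensions
total linear extensions = 420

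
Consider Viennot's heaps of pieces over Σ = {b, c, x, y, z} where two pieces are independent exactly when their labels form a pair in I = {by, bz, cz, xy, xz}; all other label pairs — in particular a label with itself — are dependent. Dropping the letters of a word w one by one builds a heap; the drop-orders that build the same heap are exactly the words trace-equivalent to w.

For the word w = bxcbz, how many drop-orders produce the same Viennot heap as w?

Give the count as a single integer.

piece 0:b — minimal
piece 1:x rests on {0:b}
piece 2:c rests on {1:x}
piece 3:b rests on {2:c}
piece 4:z — minimal
minimal pieces: {0:b, 4:z}
ways to finish when only these pieces remain (= sum over removing one remaining piece with nothing left below it):
  1 left: {3}→1  {4}→1
  2 left: {2,3}→1  {3,4}→2
  3 left: {1,2,3}→1  {2,3,4}→3
  placing 0:b first → 4 extensions
  placing 4:z first → 1 extensions
total linear extensions = 5

5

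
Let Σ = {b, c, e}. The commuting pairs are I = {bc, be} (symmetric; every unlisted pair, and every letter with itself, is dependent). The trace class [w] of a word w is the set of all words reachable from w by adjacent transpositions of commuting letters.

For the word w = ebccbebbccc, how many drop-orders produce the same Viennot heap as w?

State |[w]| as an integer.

330

drop 0:e onto floor
drop 1:b onto floor
drop 2:c onto {0:e}
drop 3:c onto {2:c}
drop 4:b onto {1:b}
drop 5:e onto {3:c}
drop 6:b onto {4:b}
drop 7:b onto {6:b}
drop 8:c onto {5:e}
drop 9:c onto {8:c}
drop 10:c onto {9:c}
ground layer = {0:e, 1:b}
drop-orders for the pieces not yet dropped (sum over which currently-grounded one goes next):
  1 to go: {7} 1  {10} 1
  2 to go: {6,7} 1  {7,10} 2  {9,10} 1
  3 to go: {4,6,7} 1  {6,7,10} 3  {7,9,10} 3  {8,9,10} 1
  4 to go: {1,4,6,7} 1  {4,6,7,10} 4  {5,8,9,10} 1  {6,7,9,10} 6  {7,8,9,10} 4
  5 to go: {1,4,6,7,10} 5  {3,5,8,9,10} 1  {4,6,7,9,10} 10  {5,7,8,9,10} 5  {6,7,8,9,10} 10
  6 to go: {1,4,6,7,9,10} 15  {2,3,5,8,9,10} 1  {3,5,7,8,9,10} 6  {4,6,7,8,9,10} 20  {5,6,7,8,9,10} 15
  7 to go: {0,2,3,5,8,9,10} 1  {1,4,6,7,8,9,10} 35  {2,3,5,7,8,9,10} 7  {3,5,6,7,8,9,10} 21  {4,5,6,7,8,9,10} 35
  8 to go: {0,2,3,5,7,8,9,10} 8  {1,4,5,6,7,8,9,10} 70  {2,3,5,6,7,8,9,10} 28  {3,4,5,6,7,8,9,10} 56
  9 to go: {0,2,3,5,6,7,8,9,10} 36  {1,3,4,5,6,7,8,9,10} 126  {2,3,4,5,6,7,8,9,10} 84
  if 0:e drops first: 210 orders
  if 1:b drops first: 120 orders
heap linearizations: 330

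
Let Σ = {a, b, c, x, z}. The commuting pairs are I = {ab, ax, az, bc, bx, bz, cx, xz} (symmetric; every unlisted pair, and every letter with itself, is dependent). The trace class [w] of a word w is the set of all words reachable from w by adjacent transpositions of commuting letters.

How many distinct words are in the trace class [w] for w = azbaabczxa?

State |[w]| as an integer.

2880

drop 0:a onto floor
drop 1:z onto floor
drop 2:b onto floor
drop 3:a onto {0:a}
drop 4:a onto {3:a}
drop 5:b onto {2:b}
drop 6:c onto {1:z, 4:a}
drop 7:z onto {6:c}
drop 8:x onto floor
drop 9:a onto {6:c}
ground layer = {0:a, 1:z, 2:b, 8:x}
drop-orders for the pieces not yet dropped (sum over which currently-grounded one goes next):
  1 to go: {5} 1  {7} 1  {8} 1  {9} 1
  2 to go: {2,5} 1  {5,7} 2  {5,8} 2  {5,9} 2  {7,8} 2  {7,9} 2  {8,9} 2
  3 to go: {2,5,7} 3  {2,5,8} 3  {2,5,9} 3  {5,7,8} 6  {5,7,9} 6  {5,8,9} 6  {6,7,9} 2  {7,8,9} 6
  4 to go: {1,6,7,9} 2  {2,5,7,8} 12  {2,5,7,9} 12  {2,5,8,9} 12  {4,6,7,9} 2  {5,6,7,9} 8  {5,7,8,9} 24  {6,7,8,9} 8
  5 to go: {1,4,6,7,9} 4  {1,5,6,7,9} 10  {1,6,7,8,9} 10  {2,5,6,7,9} 20  {2,5,7,8,9} 60  {3,4,6,7,9} 2  {4,5,6,7,9} 10  {4,6,7,8,9} 10  {5,6,7,8,9} 40
  6 to go: {0,3,4,6,7,9} 2  {1,2,5,6,7,9} 30  {1,3,4,6,7,9} 6  {1,4,5,6,7,9} 24  {1,4,6,7,8,9} 24  {1,5,6,7,8,9} 60  {2,4,5,6,7,9} 30  {2,5,6,7,8,9} 120  {3,4,5,6,7,9} 12  {3,4,6,7,8,9} 12  {4,5,6,7,8,9} 60
  7 to go: {0,1,3,4,6,7,9} 8  {0,3,4,5,6,7,9} 14  {0,3,4,6,7,8,9} 14  {1,2,4,5,6,7,9} 84  {1,2,5,6,7,8,9} 210  {1,3,4,5,6,7,9} 42  {1,3,4,6,7,8,9} 42  {1,4,5,6,7,8,9} 168  {2,3,4,5,6,7,9} 42  {2,4,5,6,7,8,9} 210  {3,4,5,6,7,8,9} 84
  8 to go: {0,1,3,4,5,6,7,9} 64  {0,1,3,4,6,7,8,9} 64  {0,2,3,4,5,6,7,9} 56  {0,3,4,5,6,7,8,9} 112  {1,2,3,4,5,6,7,9} 168  {1,2,4,5,6,7,8,9} 672  {1,3,4,5,6,7,8,9} 336  {2,3,4,5,6,7,8,9} 336
  if 0:a drops first: 1512 orders
  if 1:z drops first: 504 orders
  if 2:b drops first: 576 orders
  if 8:x drops first: 288 orders
heap linearizations: 2880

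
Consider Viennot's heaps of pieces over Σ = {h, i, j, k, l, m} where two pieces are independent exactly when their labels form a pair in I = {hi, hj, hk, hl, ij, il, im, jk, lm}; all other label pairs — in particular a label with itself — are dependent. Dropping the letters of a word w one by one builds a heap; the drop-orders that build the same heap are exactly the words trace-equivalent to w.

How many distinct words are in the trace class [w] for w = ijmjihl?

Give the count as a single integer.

63

#0=i has no predecessor
#1=j has no predecessor
#2=m depends on [1:j]
#3=j depends on [2:m]
#4=i depends on [0:i]
#5=h depends on [2:m]
#6=l depends on [3:j]
sources: [0:i, 1:j]
N(rest) = Σ N(rest − s) over sources s of rest; N(one piece) = 1:
  size 1 → [4]=1  [5]=1  [6]=1
  size 2 → [0,4]=1  [3,6]=1  [4,5]=2  [4,6]=2  [5,6]=2
  size 3 → [0,4,5]=3  [0,4,6]=3  [3,4,6]=3  [3,5,6]=3  [4,5,6]=6
  size 4 → [0,3,4,6]=6  [0,4,5,6]=12  [2,3,5,6]=3  [3,4,5,6]=12
  size 5 → [0,3,4,5,6]=30  [1,2,3,5,6]=3  [2,3,4,5,6]=15
  first=0(i) contributes 18
  first=1(j) contributes 45
|[w]| = 63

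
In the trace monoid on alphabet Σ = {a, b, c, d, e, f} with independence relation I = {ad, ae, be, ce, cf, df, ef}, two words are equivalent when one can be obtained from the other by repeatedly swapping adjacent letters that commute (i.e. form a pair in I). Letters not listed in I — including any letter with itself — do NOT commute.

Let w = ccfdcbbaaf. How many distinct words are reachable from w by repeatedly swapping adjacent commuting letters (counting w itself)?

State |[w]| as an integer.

0(c) covers ∅
1(c) covers 0:c
2(f) covers ∅
3(d) covers 1:c
4(c) covers 3:d
5(b) covers 2:f, 4:c
6(b) covers 5:b
7(a) covers 6:b
8(a) covers 7:a
9(f) covers 8:a
floor of heap: 0:c, 2:f
completions by unplaced set U, small U first (add the entries for U minus each lowest piece of U):
  |U|=1: {9}:1
  |U|=2: {8,9}:1
  |U|=3: {7,8,9}:1
  |U|=4: {6,7,8,9}:1
  |U|=5: {5,6,7,8,9}:1
  |U|=6: {2,5,6,7,8,9}:1  {4,5,6,7,8,9}:1
  |U|=7: {2,4,5,6,7,8,9}:2  {3,4,5,6,7,8,9}:1
  |U|=8: {1,3,4,5,6,7,8,9}:1  {2,3,4,5,6,7,8,9}:3
  start at 0(c): 4
  start at 2(f): 1
sum over floor = 5

5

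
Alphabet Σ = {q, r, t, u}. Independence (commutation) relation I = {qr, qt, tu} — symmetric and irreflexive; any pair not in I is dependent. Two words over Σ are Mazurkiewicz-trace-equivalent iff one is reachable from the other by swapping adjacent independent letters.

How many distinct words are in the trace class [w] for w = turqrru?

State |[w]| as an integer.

drop 0:t onto floor
drop 1:u onto floor
drop 2:r onto {0:t, 1:u}
drop 3:q onto {1:u}
drop 4:r onto {2:r}
drop 5:r onto {4:r}
drop 6:u onto {3:q, 5:r}
ground layer = {0:t, 1:u}
drop-orders for the pieces not yet dropped (sum over which currently-grounded one goes next):
  1 to go: {6} 1
  2 to go: {3,6} 1  {5,6} 1
  3 to go: {3,5,6} 2  {4,5,6} 1
  4 to go: {2,4,5,6} 1  {3,4,5,6} 3
  5 to go: {0,2,4,5,6} 1  {2,3,4,5,6} 4
  if 0:t drops first: 4 orders
  if 1:u drops first: 5 orders
heap linearizations: 9

9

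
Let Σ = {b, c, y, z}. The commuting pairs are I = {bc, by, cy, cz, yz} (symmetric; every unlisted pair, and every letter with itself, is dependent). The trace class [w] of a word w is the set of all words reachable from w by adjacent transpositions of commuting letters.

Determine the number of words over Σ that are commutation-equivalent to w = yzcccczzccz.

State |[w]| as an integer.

2310

0(y) covers ∅
1(z) covers ∅
2(c) covers ∅
3(c) covers 2:c
4(c) covers 3:c
5(c) covers 4:c
6(z) covers 1:z
7(z) covers 6:z
8(c) covers 5:c
9(c) covers 8:c
10(z) covers 7:z
floor of heap: 0:y, 1:z, 2:c
completions by unplaced set U, small U first (add the entries for U minus each lowest piece of U):
  |U|=1: {0}:1  {9}:1  {10}:1
  |U|=2: {0,9}:2  {0,10}:2  {7,10}:1  {8,9}:1  {9,10}:2
  |U|=3: {0,7,10}:3  {0,8,9}:3  {0,9,10}:6  {5,8,9}:1  {6,7,10}:1  {7,9,10}:3  {8,9,10}:3
  |U|=4: {0,5,8,9}:4  {0,6,7,10}:4  {0,7,9,10}:12  {0,8,9,10}:12  {1,6,7,10}:1  {4,5,8,9}:1  {5,8,9,10}:4  {6,7,9,10}:4  {7,8,9,10}:6
  |U|=5: {0,1,6,7,10}:5  {0,4,5,8,9}:5  {0,5,8,9,10}:20  {0,6,7,9,10}:20  {0,7,8,9,10}:30  {1,6,7,9,10}:5  {3,4,5,8,9}:1  {4,5,8,9,10}:5  {5,7,8,9,10}:10  {6,7,8,9,10}:10
  |U|=6: {0,1,6,7,9,10}:30  {0,3,4,5,8,9}:6  {0,4,5,8,9,10}:30  {0,5,7,8,9,10}:60  {0,6,7,8,9,10}:60  {1,6,7,8,9,10}:15  {2,3,4,5,8,9}:1  {3,4,5,8,9,10}:6  {4,5,7,8,9,10}:15  {5,6,7,8,9,10}:20
  |U|=7: {0,1,6,7,8,9,10}:105  {0,2,3,4,5,8,9}:7  {0,3,4,5,8,9,10}:42  {0,4,5,7,8,9,10}:105  {0,5,6,7,8,9,10}:140  {1,5,6,7,8,9,10}:35  {2,3,4,5,8,9,10}:7  {3,4,5,7,8,9,10}:21  {4,5,6,7,8,9,10}:35
  |U|=8: {0,1,5,6,7,8,9,10}:280  {0,2,3,4,5,8,9,10}:56  {0,3,4,5,7,8,9,10}:168  {0,4,5,6,7,8,9,10}:280  {1,4,5,6,7,8,9,10}:70  {2,3,4,5,7,8,9,10}:28  {3,4,5,6,7,8,9,10}:56
  |U|=9: {0,1,4,5,6,7,8,9,10}:630  {0,2,3,4,5,7,8,9,10}:252  {0,3,4,5,6,7,8,9,10}:504  {1,3,4,5,6,7,8,9,10}:126  {2,3,4,5,6,7,8,9,10}:84
  start at 0(y): 210
  start at 1(z): 840
  start at 2(c): 1260
sum over floor = 2310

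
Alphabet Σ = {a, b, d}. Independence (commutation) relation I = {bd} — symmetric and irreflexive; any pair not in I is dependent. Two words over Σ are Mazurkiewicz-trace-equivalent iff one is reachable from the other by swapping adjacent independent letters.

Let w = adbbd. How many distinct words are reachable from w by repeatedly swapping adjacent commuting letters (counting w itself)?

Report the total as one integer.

#0=a has no predecessor
#1=d depends on [0:a]
#2=b depends on [0:a]
#3=b depends on [2:b]
#4=d depends on [1:d]
sources: [0:a]
N(rest) = Σ N(rest − s) over sources s of rest; N(one piece) = 1:
  size 1 → [3]=1  [4]=1
  size 2 → [1,4]=1  [2,3]=1  [3,4]=2
  size 3 → [1,3,4]=3  [2,3,4]=3
  first=0(a) contributes 6

6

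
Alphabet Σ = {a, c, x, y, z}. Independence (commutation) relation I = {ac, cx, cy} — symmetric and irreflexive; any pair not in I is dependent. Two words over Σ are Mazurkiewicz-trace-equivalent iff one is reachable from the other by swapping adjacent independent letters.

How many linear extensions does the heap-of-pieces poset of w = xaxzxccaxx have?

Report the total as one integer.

piece 0:x — minimal
piece 1:a rests on {0:x}
piece 2:x rests on {1:a}
piece 3:z rests on {2:x}
piece 4:x rests on {3:z}
piece 5:c rests on {3:z}
piece 6:c rests on {5:c}
piece 7:a rests on {4:x}
piece 8:x rests on {7:a}
piece 9:x rests on {8:x}
minimal pieces: {0:x}
ways to finish when only these pieces remain (= sum over removing one remaining piece with nothing left below it):
  1 left: {6}→1  {9}→1
  2 left: {5,6}→1  {6,9}→2  {8,9}→1
  3 left: {5,6,9}→3  {6,8,9}→3  {7,8,9}→1
  4 left: {4,7,8,9}→1  {5,6,8,9}→6  {6,7,8,9}→4
  5 left: {4,6,7,8,9}→5  {5,6,7,8,9}→10
  6 left: {4,5,6,7,8,9}→15
  7 left: {3,4,5,6,7,8,9}→15
  8 left: {2,3,4,5,6,7,8,9}→15
  placing 0:x first → 15 extensions

15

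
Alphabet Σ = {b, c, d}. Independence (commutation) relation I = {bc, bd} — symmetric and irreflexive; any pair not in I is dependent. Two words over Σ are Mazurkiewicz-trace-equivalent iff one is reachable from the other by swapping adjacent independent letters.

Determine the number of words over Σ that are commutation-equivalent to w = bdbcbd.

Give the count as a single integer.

0(b) covers ∅
1(d) covers ∅
2(b) covers 0:b
3(c) covers 1:d
4(b) covers 2:b
5(d) covers 3:c
floor of heap: 0:b, 1:d
completions by unplaced set U, small U first (add the entries for U minus each lowest piece of U):
  |U|=1: {4}:1  {5}:1
  |U|=2: {2,4}:1  {3,5}:1  {4,5}:2
  |U|=3: {0,2,4}:1  {1,3,5}:1  {2,4,5}:3  {3,4,5}:3
  |U|=4: {0,2,4,5}:4  {1,3,4,5}:4  {2,3,4,5}:6
  start at 0(b): 10
  start at 1(d): 10
sum over floor = 20

20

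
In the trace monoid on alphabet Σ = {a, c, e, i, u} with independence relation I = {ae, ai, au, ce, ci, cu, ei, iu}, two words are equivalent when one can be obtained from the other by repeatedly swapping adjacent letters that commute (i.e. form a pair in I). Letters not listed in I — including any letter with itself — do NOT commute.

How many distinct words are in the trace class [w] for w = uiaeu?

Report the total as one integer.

20

0(u) covers ∅
1(i) covers ∅
2(a) covers ∅
3(e) covers 0:u
4(u) covers 3:e
floor of heap: 0:u, 1:i, 2:a
completions by unplaced set U, small U first (add the entries for U minus each lowest piece of U):
  |U|=1: {1}:1  {2}:1  {4}:1
  |U|=2: {1,2}:2  {1,4}:2  {2,4}:2  {3,4}:1
  |U|=3: {0,3,4}:1  {1,2,4}:6  {1,3,4}:3  {2,3,4}:3
  start at 0(u): 12
  start at 1(i): 4
  start at 2(a): 4
sum over floor = 20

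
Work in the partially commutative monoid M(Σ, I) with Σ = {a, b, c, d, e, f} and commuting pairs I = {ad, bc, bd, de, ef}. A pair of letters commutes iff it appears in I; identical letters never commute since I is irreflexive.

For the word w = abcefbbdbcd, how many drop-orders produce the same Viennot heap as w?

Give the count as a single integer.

100

0(a) covers ∅
1(b) covers 0:a
2(c) covers 0:a
3(e) covers 1:b, 2:c
4(f) covers 1:b, 2:c
5(b) covers 3:e, 4:f
6(b) covers 5:b
7(d) covers 4:f
8(b) covers 6:b
9(c) covers 3:e, 7:d
10(d) covers 9:c
floor of heap: 0:a
completions by unplaced set U, small U first (add the entries for U minus each lowest piece of U):
  |U|=1: {8}:1  {10}:1
  |U|=2: {6,8}:1  {8,10}:2  {9,10}:1
  |U|=3: {5,6,8}:1  {6,8,10}:3  {7,9,10}:1  {8,9,10}:3
  |U|=4: {5,6,8,10}:4  {6,8,9,10}:6  {7,8,9,10}:4
  |U|=5: {5,6,8,9,10}:10  {6,7,8,9,10}:10
  |U|=6: {3,5,6,8,9,10}:10  {5,6,7,8,9,10}:20
  |U|=7: {3,5,6,7,8,9,10}:30  {4,5,6,7,8,9,10}:20
  |U|=8: {3,4,5,6,7,8,9,10}:50
  |U|=9: {1,3,4,5,6,7,8,9,10}:50  {2,3,4,5,6,7,8,9,10}:50
  start at 0(a): 100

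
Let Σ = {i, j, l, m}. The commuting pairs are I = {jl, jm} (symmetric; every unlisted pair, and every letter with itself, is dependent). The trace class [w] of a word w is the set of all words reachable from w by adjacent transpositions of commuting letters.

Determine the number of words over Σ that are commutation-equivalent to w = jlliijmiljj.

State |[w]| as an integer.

18

#0=j has no predecessor
#1=l has no predecessor
#2=l depends on [1:l]
#3=i depends on [0:j, 2:l]
#4=i depends on [3:i]
#5=j depends on [4:i]
#6=m depends on [4:i]
#7=i depends on [5:j, 6:m]
#8=l depends on [7:i]
#9=j depends on [7:i]
#10=j depends on [9:j]
sources: [0:j, 1:l]
N(rest) = Σ N(rest − s) over sources s of rest; N(one piece) = 1:
  size 1 → [8]=1  [10]=1
  size 2 → [8,10]=2  [9,10]=1
  size 3 → [8,9,10]=3
  size 4 → [7,8,9,10]=3
  size 5 → [5,7,8,9,10]=3  [6,7,8,9,10]=3
  size 6 → [5,6,7,8,9,10]=6
  size 7 → [4,5,6,7,8,9,10]=6
  size 8 → [3,4,5,6,7,8,9,10]=6
  size 9 → [0,3,4,5,6,7,8,9,10]=6  [2,3,4,5,6,7,8,9,10]=6
  first=0(j) contributes 6
  first=1(l) contributes 12
|[w]| = 18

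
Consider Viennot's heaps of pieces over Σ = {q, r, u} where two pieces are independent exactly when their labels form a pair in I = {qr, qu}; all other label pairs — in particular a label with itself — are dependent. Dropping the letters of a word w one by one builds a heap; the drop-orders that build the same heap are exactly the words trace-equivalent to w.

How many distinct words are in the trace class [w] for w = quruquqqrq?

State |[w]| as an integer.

piece 0:q — minimal
piece 1:u — minimal
piece 2:r rests on {1:u}
piece 3:u rests on {2:r}
piece 4:q rests on {0:q}
piece 5:u rests on {3:u}
piece 6:q rests on {4:q}
piece 7:q rests on {6:q}
piece 8:r rests on {5:u}
piece 9:q rests on {7:q}
minimal pieces: {0:q, 1:u}
ways to finish when only these pieces remain (= sum over removing one remaining piece with nothing left below it):
  1 left: {8}→1  {9}→1
  2 left: {5,8}→1  {7,9}→1  {8,9}→2
  3 left: {3,5,8}→1  {5,8,9}→3  {6,7,9}→1  {7,8,9}→3
  4 left: {2,3,5,8}→1  {3,5,8,9}→4  {4,6,7,9}→1  {5,7,8,9}→6  {6,7,8,9}→4
  5 left: {0,4,6,7,9}→1  {1,2,3,5,8}→1  {2,3,5,8,9}→5  {3,5,7,8,9}→10  {4,6,7,8,9}→5  {5,6,7,8,9}→10
  6 left: {0,4,6,7,8,9}→6  {1,2,3,5,8,9}→6  {2,3,5,7,8,9}→15  {3,5,6,7,8,9}→20  {4,5,6,7,8,9}→15
  7 left: {0,4,5,6,7,8,9}→21  {1,2,3,5,7,8,9}→21  {2,3,5,6,7,8,9}→35  {3,4,5,6,7,8,9}→35
  8 left: {0,3,4,5,6,7,8,9}→56  {1,2,3,5,6,7,8,9}→56  {2,3,4,5,6,7,8,9}→70
  placing 0:q first → 126 extensions
  placing 1:u first → 126 extensions
total linear extensions = 252

252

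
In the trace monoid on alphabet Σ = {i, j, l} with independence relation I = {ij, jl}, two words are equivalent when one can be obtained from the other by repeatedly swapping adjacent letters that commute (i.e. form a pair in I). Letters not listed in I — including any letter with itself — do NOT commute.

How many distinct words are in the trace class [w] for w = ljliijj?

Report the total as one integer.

piece 0:l — minimal
piece 1:j — minimal
piece 2:l rests on {0:l}
piece 3:i rests on {2:l}
piece 4:i rests on {3:i}
piece 5:j rests on {1:j}
piece 6:j rests on {5:j}
minimal pieces: {0:l, 1:j}
ways to finish when only these pieces remain (= sum over removing one remaining piece with nothing left below it):
  1 left: {4}→1  {6}→1
  2 left: {3,4}→1  {4,6}→2  {5,6}→1
  3 left: {1,5,6}→1  {2,3,4}→1  {3,4,6}→3  {4,5,6}→3
  4 left: {0,2,3,4}→1  {1,4,5,6}→4  {2,3,4,6}→4  {3,4,5,6}→6
  5 left: {0,2,3,4,6}→5  {1,3,4,5,6}→10  {2,3,4,5,6}→10
  placing 0:l first → 20 extensions
  placing 1:j first → 15 extensions
total linear extensions = 35

35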